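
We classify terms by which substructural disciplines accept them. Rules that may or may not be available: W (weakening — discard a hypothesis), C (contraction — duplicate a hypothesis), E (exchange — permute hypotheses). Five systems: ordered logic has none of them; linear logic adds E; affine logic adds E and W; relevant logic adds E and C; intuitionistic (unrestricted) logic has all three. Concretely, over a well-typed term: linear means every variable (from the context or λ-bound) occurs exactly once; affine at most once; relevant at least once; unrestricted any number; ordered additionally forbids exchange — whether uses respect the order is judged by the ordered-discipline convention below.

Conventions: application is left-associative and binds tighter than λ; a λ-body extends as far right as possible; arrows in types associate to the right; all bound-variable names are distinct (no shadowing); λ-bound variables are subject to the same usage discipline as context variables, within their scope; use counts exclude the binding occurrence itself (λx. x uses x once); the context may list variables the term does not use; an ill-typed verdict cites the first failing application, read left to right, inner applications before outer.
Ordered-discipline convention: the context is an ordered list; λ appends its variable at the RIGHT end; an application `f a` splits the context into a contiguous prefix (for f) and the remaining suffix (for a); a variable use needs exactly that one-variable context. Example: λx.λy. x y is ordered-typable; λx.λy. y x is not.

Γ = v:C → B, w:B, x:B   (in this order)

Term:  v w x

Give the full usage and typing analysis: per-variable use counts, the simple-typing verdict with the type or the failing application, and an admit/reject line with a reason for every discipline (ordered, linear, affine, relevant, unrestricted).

counts: v=1, w=1, x=1
order of uses: v, w, x
typing: ill-typed: argument of type B where C is required
ordered: ✗ — a type mismatch blocks all five
linear: ✗ — the type mismatch rejects it
affine: ✗ — not simply typable
relevant: ✗ — fails simple typing
unrestricted: ✗ — a type mismatch blocks all five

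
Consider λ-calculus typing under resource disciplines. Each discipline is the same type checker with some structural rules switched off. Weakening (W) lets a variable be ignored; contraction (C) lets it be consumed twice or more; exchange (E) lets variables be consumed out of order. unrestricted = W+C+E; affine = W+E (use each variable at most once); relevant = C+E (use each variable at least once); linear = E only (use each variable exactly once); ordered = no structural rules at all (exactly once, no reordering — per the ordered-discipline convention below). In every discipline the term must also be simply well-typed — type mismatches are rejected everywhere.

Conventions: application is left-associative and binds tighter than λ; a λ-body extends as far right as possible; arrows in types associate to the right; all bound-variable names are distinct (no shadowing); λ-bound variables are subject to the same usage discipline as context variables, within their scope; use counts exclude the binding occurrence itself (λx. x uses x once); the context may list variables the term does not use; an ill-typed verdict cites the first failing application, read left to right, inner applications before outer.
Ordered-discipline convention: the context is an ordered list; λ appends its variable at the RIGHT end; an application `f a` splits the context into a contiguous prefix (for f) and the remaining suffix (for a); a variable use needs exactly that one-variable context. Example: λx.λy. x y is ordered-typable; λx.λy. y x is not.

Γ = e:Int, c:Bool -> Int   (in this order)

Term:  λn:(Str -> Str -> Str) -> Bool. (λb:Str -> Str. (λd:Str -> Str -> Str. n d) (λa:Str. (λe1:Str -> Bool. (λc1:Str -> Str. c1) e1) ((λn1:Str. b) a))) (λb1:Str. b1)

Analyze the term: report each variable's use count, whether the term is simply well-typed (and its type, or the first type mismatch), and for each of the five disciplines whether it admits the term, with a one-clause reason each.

use counts: e=0; c=0; n (bound)=1; b (bound)=1; d (bound)=1; a (bound)=1; e1 (bound)=1; c1 (bound)=1; n1 (bound)=0; b1 (bound)=1
use order (left to right): n, d, c1, e1, b, a, b1
typing: ill-typed: an application expects Str -> Str but receives Str -> Bool
ordered: ✗, fails simple typing
linear: ✗, a type mismatch blocks all five
affine: ✗, the type mismatch rejects it
relevant: ✗, not simply typable
unrestricted: ✗, fails simple typing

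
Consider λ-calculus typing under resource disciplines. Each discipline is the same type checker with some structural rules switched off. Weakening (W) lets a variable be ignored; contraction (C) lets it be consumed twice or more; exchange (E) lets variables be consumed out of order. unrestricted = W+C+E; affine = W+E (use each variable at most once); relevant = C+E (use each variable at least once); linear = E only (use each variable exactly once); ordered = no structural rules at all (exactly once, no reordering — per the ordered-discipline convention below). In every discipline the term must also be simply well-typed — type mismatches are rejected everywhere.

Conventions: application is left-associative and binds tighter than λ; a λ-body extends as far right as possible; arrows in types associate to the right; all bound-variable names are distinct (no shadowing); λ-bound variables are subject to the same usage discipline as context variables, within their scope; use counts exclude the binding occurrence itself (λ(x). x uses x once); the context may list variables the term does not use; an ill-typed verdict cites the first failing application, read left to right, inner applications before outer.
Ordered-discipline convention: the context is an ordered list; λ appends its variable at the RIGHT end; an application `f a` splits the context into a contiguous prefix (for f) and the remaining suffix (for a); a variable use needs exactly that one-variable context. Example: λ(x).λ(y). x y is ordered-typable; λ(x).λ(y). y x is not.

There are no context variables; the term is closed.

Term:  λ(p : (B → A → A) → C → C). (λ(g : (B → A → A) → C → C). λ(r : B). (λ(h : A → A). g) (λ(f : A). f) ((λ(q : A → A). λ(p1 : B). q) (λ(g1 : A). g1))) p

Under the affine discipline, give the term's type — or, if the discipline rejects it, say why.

term : ((B → A → A) → C → C) → B → C → C
use counts: p (bound) ×1, g (bound) ×1, r (bound) ×0, h (bound) ×0, f (bound) ×1, q (bound) ×1, p1 (bound) ×0, g1 (bound) ×1
left-to-right use order: g, f, q, g1, p
typing: well-typed at ((B → A → A) → C → C) → B → C → C
per-discipline verdicts: ordered ✗, linear ✗, affine ✓, relevant ✗, unrestricted ✓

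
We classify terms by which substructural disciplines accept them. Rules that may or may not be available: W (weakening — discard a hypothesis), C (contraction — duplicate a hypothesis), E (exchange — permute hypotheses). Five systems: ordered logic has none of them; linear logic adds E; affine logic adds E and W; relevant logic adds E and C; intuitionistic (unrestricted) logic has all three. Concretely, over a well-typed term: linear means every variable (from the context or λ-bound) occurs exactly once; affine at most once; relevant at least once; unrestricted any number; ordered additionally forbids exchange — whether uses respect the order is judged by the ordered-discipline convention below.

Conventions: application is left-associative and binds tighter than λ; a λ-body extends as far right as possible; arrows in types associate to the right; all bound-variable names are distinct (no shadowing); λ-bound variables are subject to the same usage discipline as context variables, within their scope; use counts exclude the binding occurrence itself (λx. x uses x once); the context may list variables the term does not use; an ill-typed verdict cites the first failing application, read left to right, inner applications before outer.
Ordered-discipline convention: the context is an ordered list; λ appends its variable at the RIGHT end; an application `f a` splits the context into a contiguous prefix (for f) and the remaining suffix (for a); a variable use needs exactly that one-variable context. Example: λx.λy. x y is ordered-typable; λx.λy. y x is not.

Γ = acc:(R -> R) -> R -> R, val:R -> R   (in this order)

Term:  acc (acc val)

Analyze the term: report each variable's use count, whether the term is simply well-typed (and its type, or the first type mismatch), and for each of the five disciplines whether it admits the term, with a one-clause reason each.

counts: acc: 2; val: 1
order of uses: acc, acc, val
typing: well-typed — term : R -> R
ordered: ✗, acc ×2 used more than once (contraction)
linear: ✗, acc ×2 used more than once (contraction)
affine: ✗, acc ×2 used more than once (contraction)
relevant: ✓, none of acc, val goes unused
unrestricted: ✓, type-checks (R -> R) and nothing is barred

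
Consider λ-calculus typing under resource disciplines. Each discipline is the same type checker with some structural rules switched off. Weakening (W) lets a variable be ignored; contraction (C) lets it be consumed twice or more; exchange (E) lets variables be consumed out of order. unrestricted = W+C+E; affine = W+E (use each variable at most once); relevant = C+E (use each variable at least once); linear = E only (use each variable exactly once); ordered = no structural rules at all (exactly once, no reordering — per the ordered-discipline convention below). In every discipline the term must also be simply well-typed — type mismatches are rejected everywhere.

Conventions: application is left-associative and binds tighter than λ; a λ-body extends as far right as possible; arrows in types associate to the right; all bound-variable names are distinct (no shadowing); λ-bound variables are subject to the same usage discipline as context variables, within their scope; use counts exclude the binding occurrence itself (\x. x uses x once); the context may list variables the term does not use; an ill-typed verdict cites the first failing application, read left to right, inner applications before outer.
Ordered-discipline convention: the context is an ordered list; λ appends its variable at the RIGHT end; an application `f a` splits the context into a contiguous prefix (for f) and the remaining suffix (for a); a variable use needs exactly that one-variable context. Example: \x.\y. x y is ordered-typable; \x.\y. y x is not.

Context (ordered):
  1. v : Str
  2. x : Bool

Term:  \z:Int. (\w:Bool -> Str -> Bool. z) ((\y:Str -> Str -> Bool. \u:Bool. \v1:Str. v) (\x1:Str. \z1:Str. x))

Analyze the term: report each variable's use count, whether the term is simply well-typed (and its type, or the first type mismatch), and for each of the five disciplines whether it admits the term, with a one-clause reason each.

counts: v=1, x=1, z (λ-bound)=1, w (λ-bound)=0, y (λ-bound)=0, u (λ-bound)=0, v1 (λ-bound)=0, x1 (λ-bound)=0, z1 (λ-bound)=0
use order (left to right): z, v, x
typing: ill-typed: an application expects Bool -> Str -> Bool but receives Bool -> Str -> Str
ordered: ✗ — the type mismatch rejects it
linear: ✗ — not simply typable
affine: ✗ — fails simple typing
relevant: ✗ — a type mismatch blocks all five
unrestricted: ✗ — the type mismatch rejects it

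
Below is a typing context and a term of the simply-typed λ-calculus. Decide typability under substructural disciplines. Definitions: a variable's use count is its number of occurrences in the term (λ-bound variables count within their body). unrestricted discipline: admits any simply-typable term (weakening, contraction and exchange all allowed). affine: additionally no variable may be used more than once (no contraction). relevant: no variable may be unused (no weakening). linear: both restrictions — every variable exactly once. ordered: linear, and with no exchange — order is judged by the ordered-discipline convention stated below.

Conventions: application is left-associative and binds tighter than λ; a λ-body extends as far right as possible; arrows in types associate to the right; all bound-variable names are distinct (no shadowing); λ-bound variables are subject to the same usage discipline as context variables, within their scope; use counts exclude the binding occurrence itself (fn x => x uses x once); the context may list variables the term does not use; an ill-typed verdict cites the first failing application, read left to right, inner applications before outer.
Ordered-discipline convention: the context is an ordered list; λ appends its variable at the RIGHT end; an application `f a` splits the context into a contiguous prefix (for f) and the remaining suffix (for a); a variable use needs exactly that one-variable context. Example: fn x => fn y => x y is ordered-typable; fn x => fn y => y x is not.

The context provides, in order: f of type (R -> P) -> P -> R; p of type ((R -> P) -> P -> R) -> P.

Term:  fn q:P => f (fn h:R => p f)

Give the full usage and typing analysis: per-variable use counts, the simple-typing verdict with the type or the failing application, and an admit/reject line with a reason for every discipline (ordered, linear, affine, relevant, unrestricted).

variable uses: f: 2; p: 1; q (bound): 0; h (bound): 0
use order (left to right): f, p, f
typing: well-typed — term : P -> P -> R
ordered: ✗, needs contraction — f ×2; needs weakening: q, h unused
linear: ✗, needs contraction — f ×2; needs weakening: q, h unused
affine: ✗, needs contraction — f ×2
relevant: ✗, needs weakening: q, h unused
unrestricted: ✓, simply typable at P -> P -> R; W, C, E all held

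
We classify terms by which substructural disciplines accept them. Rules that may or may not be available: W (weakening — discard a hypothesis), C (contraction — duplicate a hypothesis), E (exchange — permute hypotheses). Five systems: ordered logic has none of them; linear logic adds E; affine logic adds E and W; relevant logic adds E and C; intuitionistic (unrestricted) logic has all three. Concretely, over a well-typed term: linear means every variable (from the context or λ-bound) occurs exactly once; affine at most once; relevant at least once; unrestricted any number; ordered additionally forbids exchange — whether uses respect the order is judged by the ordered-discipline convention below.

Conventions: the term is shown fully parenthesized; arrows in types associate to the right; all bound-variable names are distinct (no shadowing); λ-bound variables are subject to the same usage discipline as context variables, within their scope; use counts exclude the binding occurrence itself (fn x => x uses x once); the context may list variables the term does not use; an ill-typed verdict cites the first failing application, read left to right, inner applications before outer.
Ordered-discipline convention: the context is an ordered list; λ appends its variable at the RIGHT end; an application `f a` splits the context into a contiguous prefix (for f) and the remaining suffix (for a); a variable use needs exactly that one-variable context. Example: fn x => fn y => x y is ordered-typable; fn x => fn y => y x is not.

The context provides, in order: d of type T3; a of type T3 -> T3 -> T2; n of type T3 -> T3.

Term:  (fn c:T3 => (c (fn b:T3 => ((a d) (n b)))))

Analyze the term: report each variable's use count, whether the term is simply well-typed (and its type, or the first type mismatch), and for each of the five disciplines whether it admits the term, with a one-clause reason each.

counts: d: 1×; a: 1×; n: 1×; c [bound]: 1×; b [bound]: 1×
uses in reading order: c, a, d, n, b
typing: ill-typed: applying a non-function (T3)
ordered: ✗, fails simple typing
linear: ✗, a type mismatch blocks all five
affine: ✗, the type mismatch rejects it
relevant: ✗, not simply typable
unrestricted: ✗, fails simple typing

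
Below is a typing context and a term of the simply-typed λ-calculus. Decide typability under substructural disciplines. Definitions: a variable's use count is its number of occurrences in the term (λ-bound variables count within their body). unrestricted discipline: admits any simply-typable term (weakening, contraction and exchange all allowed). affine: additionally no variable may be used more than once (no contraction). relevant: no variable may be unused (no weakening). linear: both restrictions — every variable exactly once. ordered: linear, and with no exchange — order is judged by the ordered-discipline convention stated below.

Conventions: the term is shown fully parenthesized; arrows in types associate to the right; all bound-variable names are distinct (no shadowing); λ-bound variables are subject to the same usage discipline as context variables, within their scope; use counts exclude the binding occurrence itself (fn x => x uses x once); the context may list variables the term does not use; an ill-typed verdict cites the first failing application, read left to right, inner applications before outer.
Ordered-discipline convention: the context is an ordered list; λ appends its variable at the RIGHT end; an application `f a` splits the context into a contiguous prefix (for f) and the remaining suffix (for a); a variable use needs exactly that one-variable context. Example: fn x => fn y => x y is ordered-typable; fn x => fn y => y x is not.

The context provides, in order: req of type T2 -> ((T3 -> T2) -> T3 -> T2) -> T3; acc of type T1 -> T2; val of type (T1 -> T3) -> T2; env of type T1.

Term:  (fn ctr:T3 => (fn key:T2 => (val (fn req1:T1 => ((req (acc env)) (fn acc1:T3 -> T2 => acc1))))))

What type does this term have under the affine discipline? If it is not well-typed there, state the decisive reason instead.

term : T3 -> T2 -> T2
use counts: req=1; acc=1; val=1; env=1; ctr [bound]=0; key [bound]=0; req1 [bound]=0; acc1 [bound]=1
uses in reading order: val, req, acc, env, acc1
typing: well-typed — term : T3 -> T2 -> T2
across the five disciplines: ordered ✗; linear ✗; affine ✓; relevant ✗; unrestricted ✓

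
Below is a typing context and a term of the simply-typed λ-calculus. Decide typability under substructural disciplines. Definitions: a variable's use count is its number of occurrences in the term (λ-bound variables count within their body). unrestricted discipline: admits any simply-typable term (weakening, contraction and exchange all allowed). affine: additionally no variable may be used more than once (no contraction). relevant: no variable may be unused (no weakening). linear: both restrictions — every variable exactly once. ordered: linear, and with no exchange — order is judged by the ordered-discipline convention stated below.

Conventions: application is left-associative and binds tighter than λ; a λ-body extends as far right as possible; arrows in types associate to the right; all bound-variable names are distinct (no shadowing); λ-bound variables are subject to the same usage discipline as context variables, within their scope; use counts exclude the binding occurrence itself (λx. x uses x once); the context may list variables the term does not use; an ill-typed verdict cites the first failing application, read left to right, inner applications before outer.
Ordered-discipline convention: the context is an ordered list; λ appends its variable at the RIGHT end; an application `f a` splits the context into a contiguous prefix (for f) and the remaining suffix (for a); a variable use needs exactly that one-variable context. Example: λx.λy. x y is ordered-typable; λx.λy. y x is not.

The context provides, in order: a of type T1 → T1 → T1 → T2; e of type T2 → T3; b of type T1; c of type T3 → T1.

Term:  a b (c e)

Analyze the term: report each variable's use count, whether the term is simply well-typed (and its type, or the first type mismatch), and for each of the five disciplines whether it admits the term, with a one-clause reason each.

use counts: a: 1×, e: 1×, b: 1×, c: 1×
order of uses: a, b, c, e
typing: ill-typed: an argument T2 → T3 mismatches the expected T3
ordered: ✗, not simply typable
linear: ✗, fails simple typing
affine: ✗, a type mismatch blocks all five
relevant: ✗, the type mismatch rejects it
unrestricted: ✗, not simply typable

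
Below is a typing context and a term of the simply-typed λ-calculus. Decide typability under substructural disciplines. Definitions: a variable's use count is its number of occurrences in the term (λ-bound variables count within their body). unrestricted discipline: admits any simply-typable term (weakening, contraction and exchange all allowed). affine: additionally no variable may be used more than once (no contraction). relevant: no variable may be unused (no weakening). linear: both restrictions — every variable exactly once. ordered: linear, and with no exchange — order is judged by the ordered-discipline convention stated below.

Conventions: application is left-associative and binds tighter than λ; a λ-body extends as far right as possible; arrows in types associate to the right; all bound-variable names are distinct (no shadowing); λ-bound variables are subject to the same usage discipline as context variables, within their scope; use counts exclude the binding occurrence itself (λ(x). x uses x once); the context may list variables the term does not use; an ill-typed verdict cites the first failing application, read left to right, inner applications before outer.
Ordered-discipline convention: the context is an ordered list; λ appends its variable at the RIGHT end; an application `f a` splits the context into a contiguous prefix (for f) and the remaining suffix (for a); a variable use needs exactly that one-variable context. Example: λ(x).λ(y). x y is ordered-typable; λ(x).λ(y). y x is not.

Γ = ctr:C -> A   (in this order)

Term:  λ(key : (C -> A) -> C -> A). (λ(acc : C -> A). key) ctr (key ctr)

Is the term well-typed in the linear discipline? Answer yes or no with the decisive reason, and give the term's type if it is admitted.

no — repeated use of ctr ×2, key ×2; acc left unused
counts: ctr: 2×, key (λ-bound): 2×, acc (λ-bound): 0×
left-to-right use order: key, ctr, key, ctr
typing: well-typed — term : ((C -> A) -> C -> A) -> C -> A
summary: ordered ✗ · linear ✗ · affine ✗ · relevant ✗ · unrestricted ✓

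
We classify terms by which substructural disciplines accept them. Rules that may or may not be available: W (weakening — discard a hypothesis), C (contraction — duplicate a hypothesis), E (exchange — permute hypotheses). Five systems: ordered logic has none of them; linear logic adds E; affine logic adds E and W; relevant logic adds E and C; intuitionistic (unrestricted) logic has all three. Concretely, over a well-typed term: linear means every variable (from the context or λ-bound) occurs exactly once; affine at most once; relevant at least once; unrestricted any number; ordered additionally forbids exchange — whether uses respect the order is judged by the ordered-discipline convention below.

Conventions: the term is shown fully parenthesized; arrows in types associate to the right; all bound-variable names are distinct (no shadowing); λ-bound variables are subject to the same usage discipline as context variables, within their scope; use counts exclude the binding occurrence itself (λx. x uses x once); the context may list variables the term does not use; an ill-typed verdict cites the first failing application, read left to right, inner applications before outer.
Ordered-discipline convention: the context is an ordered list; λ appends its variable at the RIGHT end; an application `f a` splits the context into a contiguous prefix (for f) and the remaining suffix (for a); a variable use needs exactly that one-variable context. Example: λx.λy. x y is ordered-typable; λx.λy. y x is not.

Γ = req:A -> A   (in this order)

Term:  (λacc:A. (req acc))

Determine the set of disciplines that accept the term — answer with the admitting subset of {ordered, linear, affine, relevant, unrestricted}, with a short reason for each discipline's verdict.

admitted in: ordered, linear, affine, relevant, unrestricted
use counts: req=1; acc (bound)=1
uses in reading order: req, acc
typing: the term checks, with type A -> A
ordered ✓ (req, acc: once each, no exchange needed)
linear ✓ (each of req, acc used exactly once)
affine ✓ (none of req, acc used more than once)
relevant ✓ (at least one use each (req, acc))
unrestricted ✓ (simply typable at A -> A; W, C, E all held)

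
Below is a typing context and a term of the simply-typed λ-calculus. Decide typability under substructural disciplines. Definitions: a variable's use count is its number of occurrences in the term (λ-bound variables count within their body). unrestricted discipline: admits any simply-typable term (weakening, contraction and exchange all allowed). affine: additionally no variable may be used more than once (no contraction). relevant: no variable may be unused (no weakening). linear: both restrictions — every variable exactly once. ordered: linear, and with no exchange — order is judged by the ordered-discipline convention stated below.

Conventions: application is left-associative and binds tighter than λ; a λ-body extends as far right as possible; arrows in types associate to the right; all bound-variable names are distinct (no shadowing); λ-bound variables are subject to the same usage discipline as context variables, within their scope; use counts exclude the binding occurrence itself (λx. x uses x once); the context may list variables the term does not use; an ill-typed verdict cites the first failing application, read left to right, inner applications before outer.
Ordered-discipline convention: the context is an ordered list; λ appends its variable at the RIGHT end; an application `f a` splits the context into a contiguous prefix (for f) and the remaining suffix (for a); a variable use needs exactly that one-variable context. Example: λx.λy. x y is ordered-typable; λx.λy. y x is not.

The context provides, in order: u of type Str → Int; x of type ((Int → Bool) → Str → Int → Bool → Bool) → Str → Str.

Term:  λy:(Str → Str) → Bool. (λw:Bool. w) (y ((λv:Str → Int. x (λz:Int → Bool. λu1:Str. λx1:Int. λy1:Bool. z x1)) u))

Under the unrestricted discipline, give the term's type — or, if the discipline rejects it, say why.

term : ((Str → Str) → Bool) → Bool
use counts: u: 1; x: 1; y [bound]: 1; w [bound]: 1; v [bound]: 0; z [bound]: 1; u1 [bound]: 0; x1 [bound]: 1; y1 [bound]: 0
left-to-right use order: w, y, x, z, x1, u
typing: ✓ — ((Str → Str) → Bool) → Bool
per-discipline verdicts: ordered ✗ | linear ✗ | affine ✓ | relevant ✗ | unrestricted ✓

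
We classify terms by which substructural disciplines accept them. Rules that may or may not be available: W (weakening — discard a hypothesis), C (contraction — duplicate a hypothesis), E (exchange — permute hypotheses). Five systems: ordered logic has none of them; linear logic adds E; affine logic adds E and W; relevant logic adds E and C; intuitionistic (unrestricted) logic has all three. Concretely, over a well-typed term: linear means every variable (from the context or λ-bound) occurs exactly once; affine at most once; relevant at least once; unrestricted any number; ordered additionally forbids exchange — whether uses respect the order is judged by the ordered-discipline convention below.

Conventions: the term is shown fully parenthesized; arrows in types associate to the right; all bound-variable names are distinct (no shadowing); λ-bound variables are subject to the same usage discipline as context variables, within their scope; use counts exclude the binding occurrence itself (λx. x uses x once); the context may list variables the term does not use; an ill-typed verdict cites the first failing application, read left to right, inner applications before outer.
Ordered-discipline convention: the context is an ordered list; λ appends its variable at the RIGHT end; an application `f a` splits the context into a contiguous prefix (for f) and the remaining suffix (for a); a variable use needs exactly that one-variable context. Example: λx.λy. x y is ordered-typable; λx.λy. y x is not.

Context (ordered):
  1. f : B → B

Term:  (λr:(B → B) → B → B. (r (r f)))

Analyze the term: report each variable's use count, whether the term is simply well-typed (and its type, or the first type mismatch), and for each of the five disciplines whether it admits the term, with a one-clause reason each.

counts: f: 1; r [bound]: 2
uses in reading order: r, r, f
typing: ✓ — ((B → B) → B → B) → B → B
ordered: ✗ — r ×2 used more than once (contraction)
linear: ✗ — r ×2 used more than once (contraction)
affine: ✗ — r ×2 used more than once (contraction)
relevant: ✓ — every one of f, r appears
unrestricted: ✓ — simply typable at ((B → B) → B → B) → B → B; W, C, E all held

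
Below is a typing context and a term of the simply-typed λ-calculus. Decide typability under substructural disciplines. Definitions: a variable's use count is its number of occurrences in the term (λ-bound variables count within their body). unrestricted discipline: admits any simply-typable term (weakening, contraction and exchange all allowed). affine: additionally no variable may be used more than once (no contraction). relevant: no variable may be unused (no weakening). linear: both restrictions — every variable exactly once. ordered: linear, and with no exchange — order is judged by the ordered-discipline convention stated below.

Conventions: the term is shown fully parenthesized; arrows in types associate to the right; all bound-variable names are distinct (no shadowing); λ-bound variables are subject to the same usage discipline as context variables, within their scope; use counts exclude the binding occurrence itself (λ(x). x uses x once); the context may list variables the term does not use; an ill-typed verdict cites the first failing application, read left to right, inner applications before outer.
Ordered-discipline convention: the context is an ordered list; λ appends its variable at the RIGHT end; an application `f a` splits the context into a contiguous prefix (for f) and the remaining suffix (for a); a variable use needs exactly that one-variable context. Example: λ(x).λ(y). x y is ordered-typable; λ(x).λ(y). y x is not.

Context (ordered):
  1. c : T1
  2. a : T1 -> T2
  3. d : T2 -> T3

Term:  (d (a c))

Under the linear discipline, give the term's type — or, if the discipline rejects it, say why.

term : T3
use counts: c=1; a=1; d=1
uses in reading order: d, a, c
typing: well-typed at T3
summary: ordered ✗ | linear ✓ | affine ✓ | relevant ✓ | unrestricted ✓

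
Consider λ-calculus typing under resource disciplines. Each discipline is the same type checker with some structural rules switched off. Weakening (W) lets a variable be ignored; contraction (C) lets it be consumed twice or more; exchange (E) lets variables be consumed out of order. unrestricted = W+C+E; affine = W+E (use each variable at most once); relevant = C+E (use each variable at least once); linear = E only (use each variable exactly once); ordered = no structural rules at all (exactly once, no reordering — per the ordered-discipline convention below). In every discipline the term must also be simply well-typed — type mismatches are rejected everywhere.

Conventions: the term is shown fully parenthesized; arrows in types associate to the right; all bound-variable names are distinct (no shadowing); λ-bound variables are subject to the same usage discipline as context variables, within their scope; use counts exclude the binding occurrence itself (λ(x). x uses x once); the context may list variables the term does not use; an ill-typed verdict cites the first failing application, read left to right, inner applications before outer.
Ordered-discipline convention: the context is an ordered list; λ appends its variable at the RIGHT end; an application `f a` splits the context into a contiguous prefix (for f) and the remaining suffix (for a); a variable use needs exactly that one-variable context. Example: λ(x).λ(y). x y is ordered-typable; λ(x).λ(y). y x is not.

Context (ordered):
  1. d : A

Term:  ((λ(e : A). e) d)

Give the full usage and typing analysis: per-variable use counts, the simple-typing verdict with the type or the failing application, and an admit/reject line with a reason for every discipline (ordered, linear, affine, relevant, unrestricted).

counts: d ×1, e (bound) ×1
use order (left to right): e, d
typing: well-typed — term : A
ordered: ✓, one use each (d, e); ordered split holds
linear: ✓, d, e: one use apiece
affine: ✓, at most one use each (d, e)
relevant: ✓, at least one use each (d, e)
unrestricted: ✓, type-checks (A) and nothing is barred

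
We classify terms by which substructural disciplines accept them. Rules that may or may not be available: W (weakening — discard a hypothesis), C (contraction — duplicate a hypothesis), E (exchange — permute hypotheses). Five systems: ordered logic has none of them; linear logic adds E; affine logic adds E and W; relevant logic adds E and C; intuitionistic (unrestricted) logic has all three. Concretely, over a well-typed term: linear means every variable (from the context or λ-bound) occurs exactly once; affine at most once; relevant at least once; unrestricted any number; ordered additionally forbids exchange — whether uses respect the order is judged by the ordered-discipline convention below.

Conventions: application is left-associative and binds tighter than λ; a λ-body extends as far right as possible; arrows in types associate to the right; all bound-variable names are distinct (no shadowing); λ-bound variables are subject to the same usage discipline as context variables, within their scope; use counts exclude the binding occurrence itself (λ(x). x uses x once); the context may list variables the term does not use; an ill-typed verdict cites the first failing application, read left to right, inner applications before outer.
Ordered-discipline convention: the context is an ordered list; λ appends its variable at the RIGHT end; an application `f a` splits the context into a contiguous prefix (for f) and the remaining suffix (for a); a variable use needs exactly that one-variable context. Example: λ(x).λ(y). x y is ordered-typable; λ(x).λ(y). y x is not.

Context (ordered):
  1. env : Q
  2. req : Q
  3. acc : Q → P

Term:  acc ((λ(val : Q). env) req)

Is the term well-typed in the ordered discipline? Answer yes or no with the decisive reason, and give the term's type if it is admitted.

no — unused: val — weakening required
counts: env ×1, req ×1, acc ×1, val (λ-bound) ×0
left-to-right use order: acc, env, req
typing: the term checks, with type P
all disciplines: ordered ✗, linear ✗, affine ✓, relevant ✗, unrestricted ✓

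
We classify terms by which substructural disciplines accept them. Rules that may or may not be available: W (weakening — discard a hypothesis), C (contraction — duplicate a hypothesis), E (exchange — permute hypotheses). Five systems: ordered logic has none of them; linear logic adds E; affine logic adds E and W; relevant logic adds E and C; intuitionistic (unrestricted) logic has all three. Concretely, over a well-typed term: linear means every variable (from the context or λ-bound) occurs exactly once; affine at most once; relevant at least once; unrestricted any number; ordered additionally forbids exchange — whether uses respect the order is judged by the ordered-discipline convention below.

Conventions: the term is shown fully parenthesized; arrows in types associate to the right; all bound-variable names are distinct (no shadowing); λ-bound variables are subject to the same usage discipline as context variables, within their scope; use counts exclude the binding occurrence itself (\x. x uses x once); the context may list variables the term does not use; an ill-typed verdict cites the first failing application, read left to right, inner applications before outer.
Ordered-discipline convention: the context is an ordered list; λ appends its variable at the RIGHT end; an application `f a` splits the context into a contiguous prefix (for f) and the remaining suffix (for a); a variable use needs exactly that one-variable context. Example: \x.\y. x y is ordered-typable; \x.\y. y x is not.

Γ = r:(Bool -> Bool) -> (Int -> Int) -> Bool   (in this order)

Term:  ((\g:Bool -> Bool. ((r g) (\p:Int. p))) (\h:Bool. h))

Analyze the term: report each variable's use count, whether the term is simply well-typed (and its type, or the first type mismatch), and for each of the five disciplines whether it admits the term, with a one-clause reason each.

variable uses: r=1; g [bound]=1; p [bound]=1; h [bound]=1
left-to-right use order: r, g, p, h
typing: well-typed — term : Bool
ordered: ✓ — one use each (r, g, p, h); ordered split holds
linear: ✓ — r, g, p, h: one use apiece
affine: ✓ — r, g, p, h: no repeats, contraction unneeded
relevant: ✓ — every one of r, g, p, h appears
unrestricted: ✓ — well-typed at Bool; no restrictions here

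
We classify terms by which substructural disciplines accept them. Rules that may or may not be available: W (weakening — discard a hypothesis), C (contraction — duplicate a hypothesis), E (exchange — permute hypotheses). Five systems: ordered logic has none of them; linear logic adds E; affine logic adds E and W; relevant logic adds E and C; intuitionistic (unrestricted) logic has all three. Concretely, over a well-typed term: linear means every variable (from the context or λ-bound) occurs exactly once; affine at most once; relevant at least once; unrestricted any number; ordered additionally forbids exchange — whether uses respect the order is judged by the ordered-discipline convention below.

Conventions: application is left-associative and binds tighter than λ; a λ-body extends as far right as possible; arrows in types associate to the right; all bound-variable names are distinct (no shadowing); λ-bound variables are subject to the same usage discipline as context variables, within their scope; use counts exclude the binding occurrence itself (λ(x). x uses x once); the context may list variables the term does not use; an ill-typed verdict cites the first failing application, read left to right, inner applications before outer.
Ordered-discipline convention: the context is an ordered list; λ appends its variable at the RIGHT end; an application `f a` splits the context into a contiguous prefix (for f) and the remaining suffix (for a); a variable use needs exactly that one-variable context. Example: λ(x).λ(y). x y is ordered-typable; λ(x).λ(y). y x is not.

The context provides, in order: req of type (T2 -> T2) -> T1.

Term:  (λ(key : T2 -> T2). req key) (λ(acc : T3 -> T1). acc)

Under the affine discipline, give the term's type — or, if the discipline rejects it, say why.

not well-typed under affine — a type mismatch blocks all five
variable uses: req: 1; key (λ-bound): 1; acc (λ-bound): 1
order of uses: req, key, acc
typing: ill-typed: a function awaiting T2 -> T2 gets (T3 -> T1) -> T3 -> T1
per-discipline verdicts: ordered ✗, linear ✗, affine ✗, relevant ✗, unrestricted ✗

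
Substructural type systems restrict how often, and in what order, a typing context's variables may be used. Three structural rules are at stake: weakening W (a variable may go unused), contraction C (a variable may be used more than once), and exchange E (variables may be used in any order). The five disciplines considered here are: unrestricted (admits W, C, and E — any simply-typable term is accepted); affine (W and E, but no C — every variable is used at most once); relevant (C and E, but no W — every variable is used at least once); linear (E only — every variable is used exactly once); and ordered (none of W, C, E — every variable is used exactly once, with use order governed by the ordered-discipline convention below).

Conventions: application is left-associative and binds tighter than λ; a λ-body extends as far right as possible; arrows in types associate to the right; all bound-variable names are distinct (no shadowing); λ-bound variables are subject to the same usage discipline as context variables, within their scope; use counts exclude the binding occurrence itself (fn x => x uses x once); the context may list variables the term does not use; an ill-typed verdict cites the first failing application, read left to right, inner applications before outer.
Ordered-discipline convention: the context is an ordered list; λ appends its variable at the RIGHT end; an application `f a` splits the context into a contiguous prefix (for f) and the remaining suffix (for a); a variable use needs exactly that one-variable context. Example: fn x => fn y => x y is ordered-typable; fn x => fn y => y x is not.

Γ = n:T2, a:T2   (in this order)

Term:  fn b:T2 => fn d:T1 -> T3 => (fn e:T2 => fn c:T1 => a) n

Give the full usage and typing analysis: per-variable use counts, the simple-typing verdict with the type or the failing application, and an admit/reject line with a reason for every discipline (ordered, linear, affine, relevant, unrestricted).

use counts: n=1, a=1, b (λ-bound)=0, d (λ-bound)=0, e (λ-bound)=0, c (λ-bound)=0
left-to-right use order: a, n
typing: well-typed at T2 -> (T1 -> T3) -> T1 -> T2
ordered ✗ (b, d, e, c never used (weakening))
linear ✗ (b, d, e, c never used (weakening))
affine ✓ (at most one use each (n, a, b, d, e, c))
relevant ✗ (b, d, e, c never used (weakening))
unrestricted ✓ (well-typed at T2 -> (T1 -> T3) -> T1 -> T2; no restrictions here)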